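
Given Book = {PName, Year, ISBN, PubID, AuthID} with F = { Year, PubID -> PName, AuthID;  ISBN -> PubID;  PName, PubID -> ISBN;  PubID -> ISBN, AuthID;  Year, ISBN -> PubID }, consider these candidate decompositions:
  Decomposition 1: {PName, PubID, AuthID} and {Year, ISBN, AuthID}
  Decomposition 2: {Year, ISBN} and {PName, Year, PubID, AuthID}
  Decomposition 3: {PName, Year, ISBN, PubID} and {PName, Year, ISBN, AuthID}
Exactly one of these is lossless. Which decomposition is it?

Decomposition 3

Decomposition 1: common = {AuthID}, closure = {AuthID} → lossy.
Decomposition 2: common = {Year}, closure = {Year} → lossy.
Decomposition 3: common = {PName, Year, ISBN}, closure = {PName, Year, ISBN, PubID, AuthID} → lossless.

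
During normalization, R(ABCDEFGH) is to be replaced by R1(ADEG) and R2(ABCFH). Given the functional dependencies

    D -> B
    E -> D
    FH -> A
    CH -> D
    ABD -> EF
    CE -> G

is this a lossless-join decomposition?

No

Common attributes: R1 ∩ R2 = {A}.
No dependency enlarges {A}, so (A)⁺ = {A}.
The closure contains neither all of R1 = {ADEG} nor all of R2 = {ABCFH}, so the common attributes are not a superkey of either fragment. The join is lossy.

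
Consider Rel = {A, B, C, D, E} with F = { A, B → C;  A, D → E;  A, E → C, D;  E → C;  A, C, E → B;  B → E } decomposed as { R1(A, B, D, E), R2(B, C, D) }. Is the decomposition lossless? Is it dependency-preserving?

lossless but not dependency-preserving

Lossless test: (B, D)⁺ = {B, C, D, E}, which contains all of one fragment — lossless.
Dependency preservation: the restricted closure of {E} across the fragments never reaches {C}, so E → C cannot be enforced without a join — not preserved.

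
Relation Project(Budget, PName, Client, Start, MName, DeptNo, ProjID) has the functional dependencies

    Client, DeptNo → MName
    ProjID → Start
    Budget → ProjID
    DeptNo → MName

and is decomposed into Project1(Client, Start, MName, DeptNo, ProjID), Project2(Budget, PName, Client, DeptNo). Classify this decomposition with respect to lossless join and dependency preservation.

lossy and not dependency-preserving

Lossless test: (Client, DeptNo)⁺ = {Client, MName, DeptNo}, which is a superkey of neither fragment — lossy.
Dependency preservation: the restricted closure of {Budget} across the fragments never reaches {ProjID}, so Budget → ProjID cannot be enforced without a join — not preserved.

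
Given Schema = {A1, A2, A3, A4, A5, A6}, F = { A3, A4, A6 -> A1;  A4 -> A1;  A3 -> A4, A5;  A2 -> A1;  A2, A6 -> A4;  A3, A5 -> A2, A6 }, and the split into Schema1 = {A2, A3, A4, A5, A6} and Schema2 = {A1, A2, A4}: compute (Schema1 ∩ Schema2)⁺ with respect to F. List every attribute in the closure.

A1, A2, A4

Schema1 ∩ Schema2 = {A2, A4}.
A4 → A1 applies, adding A1
Closure: {A1, A2, A4}.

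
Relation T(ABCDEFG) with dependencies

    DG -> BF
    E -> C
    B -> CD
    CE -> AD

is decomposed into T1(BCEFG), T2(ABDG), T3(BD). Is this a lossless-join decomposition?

Chase test. Columns are ABCDEFG; row i has aⱼ where attribute j ∈ Ti, else bᵢⱼ.
Initial tableau (one row per fragment):
  row 1: b11 a2 a3 b14 a5 a6 a7
  row 2: a1 a2 b23 a4 b25 b26 a7
  row 3: b31 a2 b33 a4 b35 b36 b37
Rows 1 and 2 agree on B; apply B→CD and equate their CD entries.
Rows 1 and 3 agree on B; apply B→CD and equate their CD entries.
Rows 1 and 2 agree on DG; apply DG→BF and equate their BF entries.
No row becomes fully distinguished — the join is lossy.

No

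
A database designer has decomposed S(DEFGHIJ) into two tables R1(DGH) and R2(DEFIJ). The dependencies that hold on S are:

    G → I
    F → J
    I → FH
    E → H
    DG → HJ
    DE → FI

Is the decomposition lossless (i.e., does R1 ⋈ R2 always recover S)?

No

Common attributes: R1 ∩ R2 = {D}.
No dependency enlarges {D}, so (D)⁺ = {D}.
The closure contains neither all of R1 = {DGH} nor all of R2 = {DEFIJ}, so the common attributes are not a superkey of either fragment. The join is lossy.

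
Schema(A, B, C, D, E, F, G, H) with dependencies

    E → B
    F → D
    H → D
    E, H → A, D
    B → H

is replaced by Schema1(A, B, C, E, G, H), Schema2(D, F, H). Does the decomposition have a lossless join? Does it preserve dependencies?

Lossless test: (H)⁺ = {D, H}, which is a superkey of neither fragment — lossy.
Dependency preservation: E, H → A, D is not contained in any single fragment, but the restricted closure of its left-hand side across the fragments still reaches the right-hand side; the remaining FDs each lie inside some fragment. All dependencies are preserved.

lossy but dependency-preserving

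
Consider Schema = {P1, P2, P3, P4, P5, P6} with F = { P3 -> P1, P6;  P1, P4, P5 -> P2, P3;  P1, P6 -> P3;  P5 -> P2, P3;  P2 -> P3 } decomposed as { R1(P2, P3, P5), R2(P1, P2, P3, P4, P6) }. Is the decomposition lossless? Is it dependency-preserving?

Lossless test: (P2, P3)⁺ = {P1, P2, P3, P6}, which is a superkey of neither fragment — lossy.
Dependency preservation: P1, P4, P5 → P2, P3 is not contained in any single fragment, but the restricted closure of its left-hand side across the fragments still reaches the right-hand side; the remaining FDs each lie inside some fragment. All dependencies are preserved.

lossy but dependency-preserving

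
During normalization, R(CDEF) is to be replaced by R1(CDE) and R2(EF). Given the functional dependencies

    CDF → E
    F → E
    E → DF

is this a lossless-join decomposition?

Common attributes: R1 ∩ R2 = {E}.
Closure of {E}: E → DF applies, adding DF. So (E)⁺ = {DEF}.
This closure contains every attribute of R2, so R1 ∩ R2 → R2. The join is lossless.

Yes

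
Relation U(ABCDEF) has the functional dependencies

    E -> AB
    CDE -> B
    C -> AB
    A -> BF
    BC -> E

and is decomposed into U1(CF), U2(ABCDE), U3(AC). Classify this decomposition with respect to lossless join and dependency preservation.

Lossless test (chase): Rows 1 and 2 agree on C; apply C→AB and equate their AB entries. Rows 1 and 3 agree on C; apply C→AB and equate their AB entries. Rows 1 and 2 agree on A; apply A→BF and equate their BF entries. Rows 1 and 3 agree on A; apply A→BF and equate their BF entries. Rows 1 and 2 agree on BC; apply BC→E and equate their E entries. Rows 1 and 3 agree on BC; apply BC→E and equate their E entries. Row 2 is now all distinguished symbols — the join is lossless.
Dependency preservation: the restricted closure of {A} across the fragments never reaches {BF}, so A → BF cannot be enforced without a join — not preserved.

lossless but not dependency-preserving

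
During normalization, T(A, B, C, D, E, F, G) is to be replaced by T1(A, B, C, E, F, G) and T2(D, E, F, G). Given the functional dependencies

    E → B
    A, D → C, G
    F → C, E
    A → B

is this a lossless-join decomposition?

Common attributes: T1 ∩ T2 = {E, F, G}.
Closure of {E, F, G}: E → B applies, adding B; F → C, E applies, adding C. So (E, F, G)⁺ = {B, C, E, F, G}.
The closure contains neither all of T1 = {A, B, C, E, F, G} nor all of T2 = {D, E, F, G}, so the common attributes are not a superkey of either fragment. The join is lossy.

No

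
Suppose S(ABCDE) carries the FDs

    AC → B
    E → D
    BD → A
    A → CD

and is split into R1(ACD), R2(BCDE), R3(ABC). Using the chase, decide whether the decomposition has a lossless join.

Chase test. Columns are ABCDE; row i has aⱼ where attribute j ∈ Ri, else bᵢⱼ.
Initial tableau (one row per fragment):
  row 1: a1 b12 a3 a4 b15
  row 2: b21 a2 a3 a4 a5
  row 3: a1 a2 a3 b34 b35
Rows 1 and 3 agree on AC; apply AC→B and equate their B entries.
Rows 1 and 2 agree on BD; apply BD→A and equate their A entries.
Rows 1 and 3 agree on A; apply A→CD and equate their CD entries.
Row 2 is now all distinguished symbols — the join is lossless.

Yes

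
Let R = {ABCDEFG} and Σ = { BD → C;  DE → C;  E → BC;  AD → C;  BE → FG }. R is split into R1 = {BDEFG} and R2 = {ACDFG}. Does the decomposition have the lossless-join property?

Common attributes: R1 ∩ R2 = {DFG}.
No dependency enlarges {DFG}, so (DFG)⁺ = {DFG}.
The closure contains neither all of R1 = {BDEFG} nor all of R2 = {ACDFG}, so the common attributes are not a superkey of either fragment. The join is lossy.

No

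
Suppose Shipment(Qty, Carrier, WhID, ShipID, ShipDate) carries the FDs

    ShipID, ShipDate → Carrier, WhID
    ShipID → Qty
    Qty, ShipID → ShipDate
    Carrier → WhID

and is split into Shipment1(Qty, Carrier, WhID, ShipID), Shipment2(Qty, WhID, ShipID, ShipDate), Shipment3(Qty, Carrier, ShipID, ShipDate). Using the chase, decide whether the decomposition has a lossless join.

Chase test. Columns are Qty, Carrier, WhID, ShipID, ShipDate; row i has aⱼ where attribute j ∈ Shipmenti, else bᵢⱼ.
Initial tableau (one row per fragment):
  row 1: a1 a2 a3 a4 b15
  row 2: a1 b22 a3 a4 a5
  row 3: a1 a2 b33 a4 a5
Rows 2 and 3 agree on ShipID, ShipDate; apply ShipID, ShipDate→Carrier, WhID and equate their Carrier, WhID entries.
Rows 1 and 2 agree on Qty, ShipID; apply Qty, ShipID→ShipDate and equate their ShipDate entries.
Row 1 is now all distinguished symbols — the join is lossless.

Yes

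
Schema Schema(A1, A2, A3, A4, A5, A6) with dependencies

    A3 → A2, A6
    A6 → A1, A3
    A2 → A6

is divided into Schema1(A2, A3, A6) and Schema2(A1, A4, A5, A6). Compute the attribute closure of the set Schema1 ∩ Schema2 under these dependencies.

A1, A2, A3, A6

Schema1 ∩ Schema2 = {A6}.
A6 → A1, A3 applies, adding A1, A3
A3 → A2, A6 applies, adding A2
Closure: {A1, A2, A3, A6}.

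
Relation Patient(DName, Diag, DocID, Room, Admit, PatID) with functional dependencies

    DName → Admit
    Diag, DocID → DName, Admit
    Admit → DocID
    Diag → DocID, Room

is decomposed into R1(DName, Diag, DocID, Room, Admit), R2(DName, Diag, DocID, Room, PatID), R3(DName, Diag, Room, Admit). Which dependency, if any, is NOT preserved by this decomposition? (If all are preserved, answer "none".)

none

DName → Admit lies within R1.
Diag, DocID → DName, Admit lies within R1.
Admit → DocID lies within R1.
Diag → DocID, Room lies within R1.
Every dependency is enforceable on the fragments, so the decomposition is dependency-preserving.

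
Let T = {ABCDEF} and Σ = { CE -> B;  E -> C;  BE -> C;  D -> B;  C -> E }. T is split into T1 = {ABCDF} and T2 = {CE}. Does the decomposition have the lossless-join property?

Yes

Common attributes: T1 ∩ T2 = {C}.
Closure of {C}: C → E applies, adding E; CE → B applies, adding B. So (C)⁺ = {BCE}.
This closure contains every attribute of T2, so T1 ∩ T2 → T2. The join is lossless.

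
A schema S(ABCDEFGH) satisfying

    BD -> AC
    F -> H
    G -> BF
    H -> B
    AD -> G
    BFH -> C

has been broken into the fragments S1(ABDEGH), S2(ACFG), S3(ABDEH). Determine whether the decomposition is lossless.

Yes

Chase test. Columns are ABCDEFGH; row i has aⱼ where attribute j ∈ Si, else bᵢⱼ.
Initial tableau (one row per fragment):
  row 1: a1 a2 b13 a4 a5 b16 a7 a8
  row 2: a1 b22 a3 b24 b25 a6 a7 b28
  row 3: a1 a2 b33 a4 a5 b36 b37 a8
Rows 1 and 3 agree on BD; apply BD→AC and equate their AC entries.
Rows 1 and 2 agree on G; apply G→BF and equate their BF entries.
Rows 1 and 3 agree on AD; apply AD→G and equate their G entries.
Rows 1 and 2 agree on F; apply F→H and equate their H entries.
Rows 1 and 3 agree on G; apply G→BF and equate their BF entries.
Rows 1 and 2 agree on BFH; apply BFH→C and equate their C entries.
Row 1 is now all distinguished symbols — the join is lossless.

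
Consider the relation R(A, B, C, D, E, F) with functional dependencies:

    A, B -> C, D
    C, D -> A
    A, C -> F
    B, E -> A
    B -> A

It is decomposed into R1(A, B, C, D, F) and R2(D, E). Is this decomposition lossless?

No

Common attributes: R1 ∩ R2 = {D}.
No dependency enlarges {D}, so (D)⁺ = {D}.
The closure contains neither all of R1 = {A, B, C, D, F} nor all of R2 = {D, E}, so the common attributes are not a superkey of either fragment. The join is lossy.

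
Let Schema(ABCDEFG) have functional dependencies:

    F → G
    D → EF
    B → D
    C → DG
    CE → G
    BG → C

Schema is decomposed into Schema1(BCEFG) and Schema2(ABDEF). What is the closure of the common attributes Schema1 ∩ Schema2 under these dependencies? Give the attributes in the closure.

BCDEFG

Schema1 ∩ Schema2 = {BEF}.
F → G applies, adding G
B → D applies, adding D
BG → C applies, adding C
Closure: {BCDEFG}.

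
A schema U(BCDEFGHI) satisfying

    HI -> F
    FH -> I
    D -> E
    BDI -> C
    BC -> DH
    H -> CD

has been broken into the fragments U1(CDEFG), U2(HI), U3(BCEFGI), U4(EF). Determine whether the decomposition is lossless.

Chase test. Columns are BCDEFGHI; row i has aⱼ where attribute j ∈ Ui, else bᵢⱼ.
Initial tableau (one row per fragment):
  row 1: b11 a2 a3 a4 a5 a6 b17 b18
  row 2: b21 b22 b23 b24 b25 b26 a7 a8
  row 3: a1 a2 b33 a4 a5 a6 b37 a8
  row 4: b41 b42 b43 a4 a5 b46 b47 b48
No row becomes fully distinguished — the join is lossy.

No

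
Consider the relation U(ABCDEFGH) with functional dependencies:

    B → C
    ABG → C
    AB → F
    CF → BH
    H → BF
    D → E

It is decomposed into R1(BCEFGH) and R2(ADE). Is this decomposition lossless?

Common attributes: R1 ∩ R2 = {E}.
No dependency enlarges {E}, so (E)⁺ = {E}.
The closure contains neither all of R1 = {BCEFGH} nor all of R2 = {ADE}, so the common attributes are not a superkey of either fragment. The join is lossy.

No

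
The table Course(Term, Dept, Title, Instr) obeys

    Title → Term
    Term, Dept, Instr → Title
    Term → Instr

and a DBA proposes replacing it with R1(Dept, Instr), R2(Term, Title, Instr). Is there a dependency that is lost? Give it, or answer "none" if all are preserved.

Term, Dept, Instr → Title

Check Term, Dept, Instr → Title: no single fragment contains all of {Term, Dept, Title, Instr}, and the restricted closure of {Term, Dept, Instr} across the fragments never reaches {Title}.
Title → Term is preserved.
Term → Instr is preserved.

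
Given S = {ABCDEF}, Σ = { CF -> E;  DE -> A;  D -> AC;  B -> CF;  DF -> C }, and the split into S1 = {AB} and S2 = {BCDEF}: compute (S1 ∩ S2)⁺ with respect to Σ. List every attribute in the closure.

BCEF

S1 ∩ S2 = {B}.
B → CF applies, adding CF
CF → E applies, adding E
Closure: {BCEF}.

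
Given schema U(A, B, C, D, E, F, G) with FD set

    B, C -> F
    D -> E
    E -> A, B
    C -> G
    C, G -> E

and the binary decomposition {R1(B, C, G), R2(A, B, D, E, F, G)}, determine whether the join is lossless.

Common attributes: R1 ∩ R2 = {B, G}.
No dependency enlarges {B, G}, so (B, G)⁺ = {B, G}.
The closure contains neither all of R1 = {B, C, G} nor all of R2 = {A, B, D, E, F, G}, so the common attributes are not a superkey of either fragment. The join is lossy.

No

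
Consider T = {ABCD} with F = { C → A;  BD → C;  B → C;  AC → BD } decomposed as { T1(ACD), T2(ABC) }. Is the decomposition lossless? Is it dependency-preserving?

Lossless test: (AC)⁺ = {ABCD}, which contains all of one fragment — lossless.
Dependency preservation: BD → C; AC → BD are not contained in any single fragment, but the restricted closure of each left-hand side across the fragments still reaches the right-hand side; the remaining FDs each lie inside some fragment. All dependencies are preserved.

lossless and dependency-preserving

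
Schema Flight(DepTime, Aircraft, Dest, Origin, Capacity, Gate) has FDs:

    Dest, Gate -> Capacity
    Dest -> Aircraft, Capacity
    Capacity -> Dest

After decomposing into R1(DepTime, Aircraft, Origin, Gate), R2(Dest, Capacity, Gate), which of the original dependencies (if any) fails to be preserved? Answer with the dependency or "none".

Dest -> Aircraft, Capacity

Check Dest → Aircraft, Capacity: no single fragment contains all of {Aircraft, Dest, Capacity}, and the restricted closure of {Dest} across the fragments never reaches {Aircraft, Capacity}.
Dest, Gate → Capacity is preserved.
Capacity → Dest is preserved.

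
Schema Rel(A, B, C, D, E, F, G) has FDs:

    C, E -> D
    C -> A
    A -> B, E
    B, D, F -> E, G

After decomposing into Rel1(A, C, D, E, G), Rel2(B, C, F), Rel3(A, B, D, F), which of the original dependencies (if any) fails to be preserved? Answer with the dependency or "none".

B, D, F -> E, G

Check B, D, F → E, G: no single fragment contains all of {B, D, E, F, G}, and the restricted closure of {B, D, F} across the fragments never reaches {E, G}.
C, E → D is preserved.
C → A is preserved.
A → B, E is preserved.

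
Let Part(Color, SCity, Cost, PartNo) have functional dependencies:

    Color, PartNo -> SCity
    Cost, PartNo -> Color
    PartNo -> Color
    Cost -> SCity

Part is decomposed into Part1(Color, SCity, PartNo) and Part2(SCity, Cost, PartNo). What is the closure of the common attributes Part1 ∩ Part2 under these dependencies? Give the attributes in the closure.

Part1 ∩ Part2 = {SCity, PartNo}.
PartNo → Color applies, adding Color
Closure: {Color, SCity, PartNo}.

Color, SCity, PartNo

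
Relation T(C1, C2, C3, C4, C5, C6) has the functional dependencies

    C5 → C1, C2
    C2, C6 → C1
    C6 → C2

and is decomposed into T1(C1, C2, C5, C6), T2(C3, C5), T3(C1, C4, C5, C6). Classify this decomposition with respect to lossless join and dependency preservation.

lossy but dependency-preserving

Lossless test (chase): Rows 1 and 2 agree on C5; apply C5→C1, C2 and equate their C1, C2 entries. Rows 1 and 3 agree on C5; apply C5→C1, C2 and equate their C1, C2 entries. No row becomes fully distinguished — the join is lossy.
Dependency preservation: every FD's attributes lie within a single fragment, so each can be enforced locally — preserved.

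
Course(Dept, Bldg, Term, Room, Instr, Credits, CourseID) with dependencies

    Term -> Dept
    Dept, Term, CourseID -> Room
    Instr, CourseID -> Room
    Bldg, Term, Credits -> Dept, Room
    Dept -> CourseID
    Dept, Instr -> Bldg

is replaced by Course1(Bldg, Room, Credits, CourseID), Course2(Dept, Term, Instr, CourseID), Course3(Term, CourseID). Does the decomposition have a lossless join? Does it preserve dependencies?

Lossless test (chase): Rows 2 and 3 agree on Term; apply Term→Dept and equate their Dept entries. Rows 2 and 3 agree on Dept, Term, CourseID; apply Dept, Term, CourseID→Room and equate their Room entries. No row becomes fully distinguished — the join is lossy.
Dependency preservation: the restricted closure of {Dept, Term, CourseID} across the fragments never reaches {Room}, so Dept, Term, CourseID → Room cannot be enforced without a join — not preserved.

lossy and not dependency-preserving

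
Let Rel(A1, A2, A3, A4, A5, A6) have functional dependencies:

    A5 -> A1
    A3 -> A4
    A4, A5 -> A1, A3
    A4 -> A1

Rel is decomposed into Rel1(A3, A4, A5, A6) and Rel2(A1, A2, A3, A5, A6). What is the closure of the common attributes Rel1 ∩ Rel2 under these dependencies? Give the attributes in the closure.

Rel1 ∩ Rel2 = {A3, A5, A6}.
A5 → A1 applies, adding A1
A3 → A4 applies, adding A4
Closure: {A1, A3, A4, A5, A6}.

A1, A3, A4, A5, A6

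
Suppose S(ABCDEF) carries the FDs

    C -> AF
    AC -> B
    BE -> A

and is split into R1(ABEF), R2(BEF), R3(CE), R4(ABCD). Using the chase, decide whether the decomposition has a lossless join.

Chase test. Columns are ABCDEF; row i has aⱼ where attribute j ∈ Ri, else bᵢⱼ.
Initial tableau (one row per fragment):
  row 1: a1 a2 b13 b14 a5 a6
  row 2: b21 a2 b23 b24 a5 a6
  row 3: b31 b32 a3 b34 a5 b36
  row 4: a1 a2 a3 a4 b45 b46
Rows 3 and 4 agree on C; apply C→AF and equate their AF entries.
Rows 3 and 4 agree on AC; apply AC→B and equate their B entries.
Rows 1 and 2 agree on BE; apply BE→A and equate their A entries.
No row becomes fully distinguished — the join is lossy.

No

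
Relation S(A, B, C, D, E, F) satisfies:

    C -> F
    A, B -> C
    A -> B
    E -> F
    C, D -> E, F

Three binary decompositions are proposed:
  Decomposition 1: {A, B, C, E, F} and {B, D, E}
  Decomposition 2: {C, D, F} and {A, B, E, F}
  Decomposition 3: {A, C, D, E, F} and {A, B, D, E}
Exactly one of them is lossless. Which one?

Decomposition 1: common = {B, E}, closure = {B, E, F} → lossy.
Decomposition 2: common = {F}, closure = {F} → lossy.
Decomposition 3: common = {A, D, E}, closure = {A, B, C, D, E, F} → lossless.

Decomposition 3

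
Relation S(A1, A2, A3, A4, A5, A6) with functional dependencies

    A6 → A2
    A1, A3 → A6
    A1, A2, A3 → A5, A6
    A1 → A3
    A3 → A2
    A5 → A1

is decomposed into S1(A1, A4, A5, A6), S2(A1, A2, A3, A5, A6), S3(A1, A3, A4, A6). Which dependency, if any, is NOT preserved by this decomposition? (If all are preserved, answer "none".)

none

A6 → A2 lies within S2.
A1, A3 → A6 lies within S2.
A1, A2, A3 → A5, A6 lies within S2.
A1 → A3 lies within S2.
A3 → A2 lies within S2.
A5 → A1 lies within S1.
Every dependency is enforceable on the fragments, so the decomposition is dependency-preserving.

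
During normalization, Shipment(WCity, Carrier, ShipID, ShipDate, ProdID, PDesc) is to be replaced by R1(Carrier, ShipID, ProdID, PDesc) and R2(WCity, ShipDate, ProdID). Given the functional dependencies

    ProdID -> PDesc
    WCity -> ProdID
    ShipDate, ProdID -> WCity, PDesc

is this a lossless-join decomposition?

No

Common attributes: R1 ∩ R2 = {ProdID}.
Closure of {ProdID}: ProdID → PDesc applies, adding PDesc. So (ProdID)⁺ = {ProdID, PDesc}.
The closure contains neither all of R1 = {Carrier, ShipID, ProdID, PDesc} nor all of R2 = {WCity, ShipDate, ProdID}, so the common attributes are not a superkey of either fragment. The join is lossy.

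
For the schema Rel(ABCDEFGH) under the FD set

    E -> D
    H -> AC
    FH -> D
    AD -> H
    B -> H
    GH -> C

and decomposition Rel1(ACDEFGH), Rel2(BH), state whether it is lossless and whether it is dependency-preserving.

lossy but dependency-preserving

Lossless test: (H)⁺ = {ACH}, which is a superkey of neither fragment — lossy.
Dependency preservation: every FD's attributes lie within a single fragment, so each can be enforced locally — preserved.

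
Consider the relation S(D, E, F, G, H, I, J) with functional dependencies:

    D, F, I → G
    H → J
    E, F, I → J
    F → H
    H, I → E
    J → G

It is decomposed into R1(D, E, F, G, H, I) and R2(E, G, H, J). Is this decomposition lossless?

Common attributes: R1 ∩ R2 = {E, G, H}.
Closure of {E, G, H}: H → J applies, adding J. So (E, G, H)⁺ = {E, G, H, J}.
This closure contains every attribute of R2, so R1 ∩ R2 → R2. The join is lossless.

Yes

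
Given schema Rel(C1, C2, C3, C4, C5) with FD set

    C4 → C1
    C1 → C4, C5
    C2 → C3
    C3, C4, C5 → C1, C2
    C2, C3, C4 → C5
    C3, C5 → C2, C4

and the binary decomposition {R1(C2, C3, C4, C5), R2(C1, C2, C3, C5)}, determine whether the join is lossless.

Yes

Common attributes: R1 ∩ R2 = {C2, C3, C5}.
Closure of {C2, C3, C5}: C3, C5 → C2, C4 applies, adding C4; C4 → C1 applies, adding C1. So (C2, C3, C5)⁺ = {C1, C2, C3, C4, C5}.
This closure contains every attribute of R1, so R1 ∩ R2 → R1. The join is lossless.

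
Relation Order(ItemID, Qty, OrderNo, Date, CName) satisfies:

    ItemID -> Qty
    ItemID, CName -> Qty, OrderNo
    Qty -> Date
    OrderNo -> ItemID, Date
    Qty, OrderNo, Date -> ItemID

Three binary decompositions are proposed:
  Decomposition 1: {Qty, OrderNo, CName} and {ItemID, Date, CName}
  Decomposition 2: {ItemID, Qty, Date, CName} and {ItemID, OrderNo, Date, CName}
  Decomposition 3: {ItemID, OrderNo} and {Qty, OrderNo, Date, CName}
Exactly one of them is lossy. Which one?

Decomposition 1: common = {CName}, closure = {CName} → lossy.
Decomposition 2: common = {ItemID, Date, CName}, closure = {ItemID, Qty, OrderNo, Date, CName} → lossless.
Decomposition 3: common = {OrderNo}, closure = {ItemID, Qty, OrderNo, Date} → lossless.

Decomposition 1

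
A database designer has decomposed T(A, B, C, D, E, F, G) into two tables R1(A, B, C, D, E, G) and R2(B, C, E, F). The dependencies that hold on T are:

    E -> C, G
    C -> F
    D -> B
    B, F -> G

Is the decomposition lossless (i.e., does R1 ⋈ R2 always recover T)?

Common attributes: R1 ∩ R2 = {B, C, E}.
Closure of {B, C, E}: E → C, G applies, adding G; C → F applies, adding F. So (B, C, E)⁺ = {B, C, E, F, G}.
This closure contains every attribute of R2, so R1 ∩ R2 → R2. The join is lossless.

Yes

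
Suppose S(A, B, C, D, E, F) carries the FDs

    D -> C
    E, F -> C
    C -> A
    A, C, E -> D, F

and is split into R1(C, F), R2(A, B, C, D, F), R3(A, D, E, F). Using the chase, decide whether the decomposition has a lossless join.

Chase test. Columns are A, B, C, D, E, F; row i has aⱼ where attribute j ∈ Ri, else bᵢⱼ.
Initial tableau (one row per fragment):
  row 1: b11 b12 a3 b14 b15 a6
  row 2: a1 a2 a3 a4 b25 a6
  row 3: a1 b32 b33 a4 a5 a6
Rows 2 and 3 agree on D; apply D→C and equate their C entries.
Rows 1 and 2 agree on C; apply C→A and equate their A entries.
No row becomes fully distinguished — the join is lossy.

No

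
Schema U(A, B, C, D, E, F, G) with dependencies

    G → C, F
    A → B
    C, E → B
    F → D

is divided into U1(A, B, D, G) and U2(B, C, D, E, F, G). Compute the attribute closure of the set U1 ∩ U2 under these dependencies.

U1 ∩ U2 = {B, D, G}.
G → C, F applies, adding C, F
Closure: {B, C, D, F, G}.

B, C, D, F, G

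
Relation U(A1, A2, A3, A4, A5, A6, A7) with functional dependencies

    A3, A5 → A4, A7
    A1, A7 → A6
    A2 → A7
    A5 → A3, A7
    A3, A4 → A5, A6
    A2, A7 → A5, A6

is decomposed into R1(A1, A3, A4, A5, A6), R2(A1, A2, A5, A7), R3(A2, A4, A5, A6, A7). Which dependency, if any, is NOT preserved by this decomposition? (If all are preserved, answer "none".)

Check A1, A7 → A6: no single fragment contains all of {A1, A6, A7}, and the restricted closure of {A1, A7} across the fragments never reaches {A6}.
A3, A5 → A4, A7 is preserved.
A2 → A7 is preserved.
A5 → A3, A7 is preserved.
A3, A4 → A5, A6 is preserved.
A2, A7 → A5, A6 is preserved.

A1, A7 → A6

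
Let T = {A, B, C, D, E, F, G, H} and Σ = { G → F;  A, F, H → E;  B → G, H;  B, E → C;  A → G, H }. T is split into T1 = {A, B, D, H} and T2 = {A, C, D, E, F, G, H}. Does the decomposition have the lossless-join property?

No

Common attributes: T1 ∩ T2 = {A, D, H}.
Closure of {A, D, H}: A → G, H applies, adding G; G → F applies, adding F; A, F, H → E applies, adding E. So (A, D, H)⁺ = {A, D, E, F, G, H}.
The closure contains neither all of T1 = {A, B, D, H} nor all of T2 = {A, C, D, E, F, G, H}, so the common attributes are not a superkey of either fragment. The join is lossy.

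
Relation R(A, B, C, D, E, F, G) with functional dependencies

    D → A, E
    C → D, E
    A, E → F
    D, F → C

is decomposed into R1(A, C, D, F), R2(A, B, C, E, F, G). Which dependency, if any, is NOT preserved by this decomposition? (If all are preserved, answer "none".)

none

D → A, E: restricted closure across fragments reaches A, E.
C → D, E: restricted closure across fragments reaches D, E.
A, E → F lies within R2.
D, F → C lies within R1.
Every dependency is enforceable on the fragments, so the decomposition is dependency-preserving.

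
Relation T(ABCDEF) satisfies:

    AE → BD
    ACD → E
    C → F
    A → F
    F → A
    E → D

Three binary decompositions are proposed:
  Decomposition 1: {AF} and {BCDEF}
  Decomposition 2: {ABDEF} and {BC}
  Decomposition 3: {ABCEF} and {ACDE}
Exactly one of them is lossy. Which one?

Decomposition 2

Decomposition 1: common = {F}, closure = {AF} → lossless.
Decomposition 2: common = {B}, closure = {B} → lossy.
Decomposition 3: common = {ACE}, closure = {ABCDEF} → lossless.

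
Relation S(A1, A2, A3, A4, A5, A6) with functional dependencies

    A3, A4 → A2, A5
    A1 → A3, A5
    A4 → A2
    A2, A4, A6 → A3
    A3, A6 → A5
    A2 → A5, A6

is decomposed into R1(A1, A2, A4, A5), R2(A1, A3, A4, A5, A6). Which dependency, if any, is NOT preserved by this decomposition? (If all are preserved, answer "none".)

Check A2 → A5, A6: no single fragment contains all of {A2, A5, A6}, and the restricted closure of {A2} across the fragments never reaches {A5, A6}.
A3, A4 → A2, A5 is preserved.
A1 → A3, A5 is preserved.
A4 → A2 is preserved.
A2, A4, A6 → A3 is preserved.
A3, A6 → A5 is preserved.

A2 → A5, A6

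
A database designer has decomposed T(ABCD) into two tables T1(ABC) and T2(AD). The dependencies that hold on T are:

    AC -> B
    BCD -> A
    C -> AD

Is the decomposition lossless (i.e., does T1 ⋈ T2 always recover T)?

No

Common attributes: T1 ∩ T2 = {A}.
No dependency enlarges {A}, so (A)⁺ = {A}.
The closure contains neither all of T1 = {ABC} nor all of T2 = {AD}, so the common attributes are not a superkey of either fragment. The join is lossy.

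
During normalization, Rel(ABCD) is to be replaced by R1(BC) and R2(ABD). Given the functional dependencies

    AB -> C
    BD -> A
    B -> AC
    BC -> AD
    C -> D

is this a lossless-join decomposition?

Yes

Common attributes: R1 ∩ R2 = {B}.
Closure of {B}: B → AC applies, adding AC; BC → AD applies, adding D. So (B)⁺ = {ABCD}.
This closure contains every attribute of R1, so R1 ∩ R2 → R1. The join is lossless.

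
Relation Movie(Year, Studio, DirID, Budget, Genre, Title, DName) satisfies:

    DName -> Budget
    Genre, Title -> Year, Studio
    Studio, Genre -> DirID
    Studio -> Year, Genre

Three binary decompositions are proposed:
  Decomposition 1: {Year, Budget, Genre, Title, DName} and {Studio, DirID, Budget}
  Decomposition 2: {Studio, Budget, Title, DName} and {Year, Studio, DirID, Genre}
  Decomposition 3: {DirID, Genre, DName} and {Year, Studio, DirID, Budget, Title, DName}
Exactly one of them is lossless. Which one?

Decomposition 2

Decomposition 1: common = {Budget}, closure = {Budget} → lossy.
Decomposition 2: common = {Studio}, closure = {Year, Studio, DirID, Genre} → lossless.
Decomposition 3: common = {DirID, DName}, closure = {DirID, Budget, DName} → lossy.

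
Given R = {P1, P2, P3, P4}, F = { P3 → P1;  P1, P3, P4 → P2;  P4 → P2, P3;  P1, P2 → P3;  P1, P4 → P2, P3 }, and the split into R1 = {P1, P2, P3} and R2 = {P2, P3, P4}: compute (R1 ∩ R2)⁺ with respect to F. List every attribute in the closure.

R1 ∩ R2 = {P2, P3}.
P3 → P1 applies, adding P1
Closure: {P1, P2, P3}.

P1, P2, P3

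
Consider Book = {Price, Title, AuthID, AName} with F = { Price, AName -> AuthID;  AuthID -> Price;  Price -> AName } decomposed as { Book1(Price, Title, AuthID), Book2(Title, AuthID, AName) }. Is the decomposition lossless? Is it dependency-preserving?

Lossless test: (Title, AuthID)⁺ = {Price, Title, AuthID, AName}, which contains all of one fragment — lossless.
Dependency preservation: Price, AName → AuthID; Price → AName are not contained in any single fragment, but the restricted closure of each left-hand side across the fragments still reaches the right-hand side; the remaining FDs each lie inside some fragment. All dependencies are preserved.

lossless and dependency-preserving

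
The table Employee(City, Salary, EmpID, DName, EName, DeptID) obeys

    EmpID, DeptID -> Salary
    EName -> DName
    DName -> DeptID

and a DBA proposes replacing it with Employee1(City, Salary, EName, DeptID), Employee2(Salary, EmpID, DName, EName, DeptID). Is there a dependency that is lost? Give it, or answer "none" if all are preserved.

EmpID, DeptID → Salary lies within Employee2.
EName → DName lies within Employee2.
DName → DeptID lies within Employee2.
Every dependency is enforceable on the fragments, so the decomposition is dependency-preserving.

none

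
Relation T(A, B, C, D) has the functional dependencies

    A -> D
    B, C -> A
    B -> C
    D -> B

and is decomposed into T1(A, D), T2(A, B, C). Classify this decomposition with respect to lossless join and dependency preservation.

lossless and dependency-preserving

Lossless test: (A)⁺ = {A, B, C, D}, which contains all of one fragment — lossless.
Dependency preservation: D → B is not contained in any single fragment, but the restricted closure of its left-hand side across the fragments still reaches the right-hand side; the remaining FDs each lie inside some fragment. All dependencies are preserved.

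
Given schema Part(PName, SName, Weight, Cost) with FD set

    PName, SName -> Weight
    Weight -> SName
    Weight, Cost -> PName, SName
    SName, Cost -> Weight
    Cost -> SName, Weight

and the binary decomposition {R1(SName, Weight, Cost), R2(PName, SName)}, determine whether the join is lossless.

Common attributes: R1 ∩ R2 = {SName}.
No dependency enlarges {SName}, so (SName)⁺ = {SName}.
The closure contains neither all of R1 = {SName, Weight, Cost} nor all of R2 = {PName, SName}, so the common attributes are not a superkey of either fragment. The join is lossy.

No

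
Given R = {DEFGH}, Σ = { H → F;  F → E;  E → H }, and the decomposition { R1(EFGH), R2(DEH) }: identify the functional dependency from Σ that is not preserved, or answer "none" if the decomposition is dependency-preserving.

H → F lies within R1.
F → E lies within R1.
E → H lies within R1.
Every dependency is enforceable on the fragments, so the decomposition is dependency-preserving.

none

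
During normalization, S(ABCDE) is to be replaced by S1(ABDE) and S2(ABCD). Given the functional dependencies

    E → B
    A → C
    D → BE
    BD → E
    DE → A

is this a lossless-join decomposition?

Yes

Common attributes: S1 ∩ S2 = {ABD}.
Closure of {ABD}: A → C applies, adding C; D → BE applies, adding E. So (ABD)⁺ = {ABCDE}.
This closure contains every attribute of S1, so S1 ∩ S2 → S1. The join is lossless.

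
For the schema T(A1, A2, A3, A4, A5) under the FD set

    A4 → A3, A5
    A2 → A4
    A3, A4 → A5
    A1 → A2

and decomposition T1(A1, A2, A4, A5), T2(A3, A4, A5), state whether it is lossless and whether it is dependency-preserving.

lossless and dependency-preserving

Lossless test: (A4, A5)⁺ = {A3, A4, A5}, which contains all of one fragment — lossless.
Dependency preservation: every FD's attributes lie within a single fragment, so each can be enforced locally — preserved.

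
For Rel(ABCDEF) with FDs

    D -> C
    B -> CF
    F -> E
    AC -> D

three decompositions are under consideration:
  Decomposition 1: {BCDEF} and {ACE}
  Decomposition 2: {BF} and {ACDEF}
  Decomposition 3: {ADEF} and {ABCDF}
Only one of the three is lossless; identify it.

Decomposition 3

Decomposition 1: common = {CE}, closure = {CE} → lossy.
Decomposition 2: common = {F}, closure = {EF} → lossy.
Decomposition 3: common = {ADF}, closure = {ACDEF} → lossless.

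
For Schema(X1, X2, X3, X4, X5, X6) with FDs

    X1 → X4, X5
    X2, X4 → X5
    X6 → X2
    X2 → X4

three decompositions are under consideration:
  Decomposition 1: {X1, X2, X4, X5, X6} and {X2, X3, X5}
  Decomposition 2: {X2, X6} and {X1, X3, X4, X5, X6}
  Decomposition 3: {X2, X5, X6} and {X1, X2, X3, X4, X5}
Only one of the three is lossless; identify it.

Decomposition 1: common = {X2, X5}, closure = {X2, X4, X5} → lossy.
Decomposition 2: common = {X6}, closure = {X2, X4, X5, X6} → lossless.
Decomposition 3: common = {X2, X5}, closure = {X2, X4, X5} → lossy.

Decomposition 2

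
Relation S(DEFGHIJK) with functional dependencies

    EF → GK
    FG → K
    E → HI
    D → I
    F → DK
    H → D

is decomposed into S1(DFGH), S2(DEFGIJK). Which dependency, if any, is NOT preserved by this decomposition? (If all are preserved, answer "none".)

E → HI

Check E → HI: no single fragment contains all of {EHI}, and the restricted closure of {E} across the fragments never reaches {HI}.
EF → GK is preserved.
FG → K is preserved.
D → I is preserved.
F → DK is preserved.
H → D is preserved.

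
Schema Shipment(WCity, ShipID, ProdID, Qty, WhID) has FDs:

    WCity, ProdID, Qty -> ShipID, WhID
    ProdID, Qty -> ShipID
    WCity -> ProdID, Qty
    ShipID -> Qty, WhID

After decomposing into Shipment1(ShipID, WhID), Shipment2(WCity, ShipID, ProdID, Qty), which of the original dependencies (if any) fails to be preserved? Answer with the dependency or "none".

WCity, ProdID, Qty → ShipID, WhID: restricted closure across fragments reaches ShipID, WhID.
ProdID, Qty → ShipID lies within Shipment2.
WCity → ProdID, Qty lies within Shipment2.
ShipID → Qty, WhID: restricted closure across fragments reaches Qty, WhID.
Every dependency is enforceable on the fragments, so the decomposition is dependency-preserving.

none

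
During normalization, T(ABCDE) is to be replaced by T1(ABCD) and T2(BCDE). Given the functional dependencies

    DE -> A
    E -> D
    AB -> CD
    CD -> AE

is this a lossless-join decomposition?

Common attributes: T1 ∩ T2 = {BCD}.
Closure of {BCD}: CD → AE applies, adding AE. So (BCD)⁺ = {ABCDE}.
This closure contains every attribute of T1, so T1 ∩ T2 → T1. The join is lossless.

Yes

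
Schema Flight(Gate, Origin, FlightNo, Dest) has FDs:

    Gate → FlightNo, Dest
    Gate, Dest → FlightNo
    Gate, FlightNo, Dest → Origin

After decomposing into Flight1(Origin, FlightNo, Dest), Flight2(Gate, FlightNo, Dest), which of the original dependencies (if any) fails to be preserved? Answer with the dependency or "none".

Gate, FlightNo, Dest → Origin

Check Gate, FlightNo, Dest → Origin: no single fragment contains all of {Gate, Origin, FlightNo, Dest}, and the restricted closure of {Gate, FlightNo, Dest} across the fragments never reaches {Origin}.
Gate → FlightNo, Dest is preserved.
Gate, Dest → FlightNo is preserved.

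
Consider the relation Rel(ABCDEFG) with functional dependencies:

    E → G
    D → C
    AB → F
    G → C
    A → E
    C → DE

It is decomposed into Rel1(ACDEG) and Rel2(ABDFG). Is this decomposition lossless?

Common attributes: Rel1 ∩ Rel2 = {ADG}.
Closure of {ADG}: D → C applies, adding C; A → E applies, adding E. So (ADG)⁺ = {ACDEG}.
This closure contains every attribute of Rel1, so Rel1 ∩ Rel2 → Rel1. The join is lossless.

Yes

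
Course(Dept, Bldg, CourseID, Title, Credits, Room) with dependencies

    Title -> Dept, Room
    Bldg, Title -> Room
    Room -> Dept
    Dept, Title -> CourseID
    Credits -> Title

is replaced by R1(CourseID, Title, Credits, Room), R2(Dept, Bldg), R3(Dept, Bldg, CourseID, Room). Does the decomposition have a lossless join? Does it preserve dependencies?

Lossless test (chase): Rows 1 and 3 agree on Room; apply Room→Dept and equate their Dept entries. No row becomes fully distinguished — the join is lossy.
Dependency preservation: Title → Dept, Room; Bldg, Title → Room; Dept, Title → CourseID are not contained in any single fragment, but the restricted closure of each left-hand side across the fragments still reaches the right-hand side; the remaining FDs each lie inside some fragment. All dependencies are preserved.

lossy but dependency-preserving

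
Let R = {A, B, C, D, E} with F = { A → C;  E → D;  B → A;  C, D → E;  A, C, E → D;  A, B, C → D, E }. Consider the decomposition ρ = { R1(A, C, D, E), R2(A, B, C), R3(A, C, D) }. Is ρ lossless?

No

Chase test. Columns are A, B, C, D, E; row i has aⱼ where attribute j ∈ Ri, else bᵢⱼ.
Initial tableau (one row per fragment):
  row 1: a1 b12 a3 a4 a5
  row 2: a1 a2 a3 b24 b25
  row 3: a1 b32 a3 a4 b35
Rows 1 and 3 agree on C, D; apply C, D→E and equate their E entries.
No row becomes fully distinguished — the join is lossy.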